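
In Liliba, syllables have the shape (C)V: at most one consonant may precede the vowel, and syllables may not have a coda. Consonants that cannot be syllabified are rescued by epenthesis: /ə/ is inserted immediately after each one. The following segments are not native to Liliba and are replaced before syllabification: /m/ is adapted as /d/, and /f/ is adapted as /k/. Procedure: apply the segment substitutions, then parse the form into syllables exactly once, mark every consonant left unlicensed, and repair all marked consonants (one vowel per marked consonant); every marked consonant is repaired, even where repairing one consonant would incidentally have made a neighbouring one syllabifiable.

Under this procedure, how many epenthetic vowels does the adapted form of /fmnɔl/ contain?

After substitution the input is /kdnɔl/.
The unsyllabifiable consonants are /k/, /d/, /l/; each receives one epenthetic vowel.

3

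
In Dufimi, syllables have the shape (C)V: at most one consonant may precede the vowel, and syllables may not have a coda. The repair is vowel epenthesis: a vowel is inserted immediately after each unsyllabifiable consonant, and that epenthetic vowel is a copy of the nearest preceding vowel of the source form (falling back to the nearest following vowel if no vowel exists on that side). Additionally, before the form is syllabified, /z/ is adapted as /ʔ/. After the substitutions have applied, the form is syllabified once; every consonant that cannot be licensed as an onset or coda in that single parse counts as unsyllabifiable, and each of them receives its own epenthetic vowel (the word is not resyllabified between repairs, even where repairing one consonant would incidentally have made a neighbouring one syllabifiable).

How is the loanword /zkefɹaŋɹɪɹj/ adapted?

ʔekefeɹaŋaɹɪɹɪjɪ

Substitution: /z/ → /ʔ/, giving /ʔkefɹaŋɹɪɹj/.
Syllabifying with onset maximization leaves /ʔ/, /f/, /ŋ/, /ɹ/, /j/ stranded (no codas are permitted; onsets are limited to one consonant).
Each unlicensed consonant becomes the onset of a new syllable: /ʔ/ → /ʔe/, /f/ → /fe/, /ŋ/ → /ŋa/, /ɹ/ → /ɹɪ/, /j/ → /jɪ/.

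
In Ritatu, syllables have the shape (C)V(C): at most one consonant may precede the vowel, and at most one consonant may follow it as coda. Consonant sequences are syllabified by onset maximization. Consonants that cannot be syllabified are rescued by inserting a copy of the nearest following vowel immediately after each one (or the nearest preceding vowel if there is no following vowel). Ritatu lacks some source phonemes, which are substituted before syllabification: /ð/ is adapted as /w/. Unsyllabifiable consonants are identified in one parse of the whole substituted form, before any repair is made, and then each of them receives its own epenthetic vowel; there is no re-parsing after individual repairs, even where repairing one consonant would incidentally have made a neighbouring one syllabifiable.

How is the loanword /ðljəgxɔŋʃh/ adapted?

Substitution: /ð/ → /w/, giving /wljəgxɔŋʃh/.
The consonants /w/, /l/, /ʃ/, /h/ cannot be parsed into a legal (C)V(C) syllable (at most one coda consonant is licensed; onsets are limited to one consonant).
Epenthesis after each stranded consonant: /w/ → /wə/, /l/ → /lə/, /ʃ/ → /ʃɔ/, /h/ → /hɔ/.

wələjəgxɔŋʃɔhɔ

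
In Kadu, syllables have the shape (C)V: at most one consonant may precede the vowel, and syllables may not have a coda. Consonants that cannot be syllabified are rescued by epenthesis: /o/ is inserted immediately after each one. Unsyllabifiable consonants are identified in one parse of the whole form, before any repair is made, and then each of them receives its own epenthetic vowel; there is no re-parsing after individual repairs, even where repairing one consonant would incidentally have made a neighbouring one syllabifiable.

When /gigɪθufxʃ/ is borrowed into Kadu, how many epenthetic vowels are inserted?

3

The unsyllabifiable consonants are /f/, /x/, /ʃ/; each receives one epenthetic vowel.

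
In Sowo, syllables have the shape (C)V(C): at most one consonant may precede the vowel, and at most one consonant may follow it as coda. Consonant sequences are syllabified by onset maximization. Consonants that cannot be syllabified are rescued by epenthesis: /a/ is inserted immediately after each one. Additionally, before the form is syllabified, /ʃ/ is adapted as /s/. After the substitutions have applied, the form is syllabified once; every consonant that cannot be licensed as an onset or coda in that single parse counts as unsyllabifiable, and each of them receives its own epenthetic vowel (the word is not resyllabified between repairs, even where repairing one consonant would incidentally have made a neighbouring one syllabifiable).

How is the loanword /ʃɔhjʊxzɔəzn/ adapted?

Substitution: /ʃ/ → /s/, giving /sɔhjʊxzɔəzn/.
Syllabifying with onset maximization leaves /n/ stranded (at most one coda consonant is licensed; onsets are limited to one consonant).
Each unlicensed consonant becomes the onset of a new syllable: /n/ → /na/.

sɔhjʊxzɔəzna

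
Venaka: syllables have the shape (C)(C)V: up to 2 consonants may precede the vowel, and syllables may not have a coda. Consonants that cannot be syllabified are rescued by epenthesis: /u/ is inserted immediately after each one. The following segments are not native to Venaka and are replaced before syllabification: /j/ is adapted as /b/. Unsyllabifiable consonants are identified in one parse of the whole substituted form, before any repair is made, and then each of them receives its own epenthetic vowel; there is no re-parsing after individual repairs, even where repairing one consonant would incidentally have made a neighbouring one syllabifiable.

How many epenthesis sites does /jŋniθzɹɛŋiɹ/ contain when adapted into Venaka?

After substitution the input is /bŋniθzɹɛŋiɹ/.
The unsyllabifiable consonants are /b/, /θ/, /ɹ/; each receives one epenthetic vowel.

3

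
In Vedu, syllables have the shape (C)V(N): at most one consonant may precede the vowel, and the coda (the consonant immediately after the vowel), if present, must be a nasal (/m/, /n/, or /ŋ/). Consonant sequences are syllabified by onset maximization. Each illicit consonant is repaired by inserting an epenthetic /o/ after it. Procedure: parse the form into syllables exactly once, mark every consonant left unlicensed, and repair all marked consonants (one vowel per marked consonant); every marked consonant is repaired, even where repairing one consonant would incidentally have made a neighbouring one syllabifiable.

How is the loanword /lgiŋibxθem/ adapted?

logiŋiboxoθem

Under (C)V(N), the unsyllabifiable consonants are /l/, /b/, /x/ (only a nasal (/m/, /n/, or /ŋ/) is licensed in coda position; onsets are limited to one consonant).
Inserting the epenthetic vowel yields /l/ → /lo/, /b/ → /bo/, /x/ → /xo/.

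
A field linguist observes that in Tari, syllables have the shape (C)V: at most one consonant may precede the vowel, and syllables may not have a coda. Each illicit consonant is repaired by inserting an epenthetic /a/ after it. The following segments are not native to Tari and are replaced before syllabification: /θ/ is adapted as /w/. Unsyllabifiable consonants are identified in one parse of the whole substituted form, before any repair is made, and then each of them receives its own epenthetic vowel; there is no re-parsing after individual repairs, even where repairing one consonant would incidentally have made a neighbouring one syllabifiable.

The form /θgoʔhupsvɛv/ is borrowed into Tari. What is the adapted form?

wagoʔahupasavɛva

Substitution: /θ/ → /w/, giving /wgoʔhupsvɛv/.
The consonants /w/, /ʔ/, /p/, /s/, /v/ cannot be parsed into a legal (C)V syllable (no codas are permitted; onsets are limited to one consonant).
Inserting the epenthetic vowel yields /w/ → /wa/, /ʔ/ → /ʔa/, /p/ → /pa/, /s/ → /sa/, /v/ → /va/.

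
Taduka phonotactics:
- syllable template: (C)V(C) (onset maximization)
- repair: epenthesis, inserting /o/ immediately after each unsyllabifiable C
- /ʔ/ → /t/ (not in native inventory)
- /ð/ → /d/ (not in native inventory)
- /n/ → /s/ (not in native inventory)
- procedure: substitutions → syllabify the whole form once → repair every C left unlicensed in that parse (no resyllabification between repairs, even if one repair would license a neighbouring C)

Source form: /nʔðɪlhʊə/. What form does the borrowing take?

Substitution: /n/ → /s/, /ʔ/ → /t/, /ð/ → /d/, giving /stdɪlhʊə/.
Syllabifying with onset maximization leaves /s/, /t/ stranded (at most one coda consonant is licensed; onsets are limited to one consonant).
Inserting the epenthetic vowel yields /s/ → /so/, /t/ → /to/.

sotodɪlhʊə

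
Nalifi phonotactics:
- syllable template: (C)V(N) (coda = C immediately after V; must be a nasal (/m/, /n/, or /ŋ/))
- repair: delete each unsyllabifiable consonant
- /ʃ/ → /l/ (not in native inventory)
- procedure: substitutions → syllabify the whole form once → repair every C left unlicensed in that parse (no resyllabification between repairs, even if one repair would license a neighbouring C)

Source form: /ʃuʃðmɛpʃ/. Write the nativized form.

lumɛ

Substitution: /ʃ/ → /l/, giving /lulðmɛpl/.
The consonants /l/, /ð/, /p/, /l/ cannot be parsed into a legal (C)V(N) syllable (only a nasal (/m/, /n/, or /ŋ/) is licensed in coda position; onsets are limited to one consonant).
Each unlicensed consonant is deleted: /l/, /ð/, /p/, /l/.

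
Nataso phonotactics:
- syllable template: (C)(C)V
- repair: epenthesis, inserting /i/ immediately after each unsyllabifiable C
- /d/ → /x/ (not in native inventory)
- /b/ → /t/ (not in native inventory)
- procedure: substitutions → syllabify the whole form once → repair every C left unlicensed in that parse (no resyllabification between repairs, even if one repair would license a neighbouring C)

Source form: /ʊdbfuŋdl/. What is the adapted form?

Substitution: /d/ → /x/, /b/ → /t/, giving /ʊxtfuŋxl/.
The consonants /x/, /ŋ/, /x/, /l/ cannot be parsed into a legal (C)(C)V syllable (no codas are permitted; onsets may contain at most 2 consonants).
Epenthesis after each stranded consonant: /x/ → /xi/, /ŋ/ → /ŋi/, /x/ → /xi/, /l/ → /li/.

ʊxitfuŋixili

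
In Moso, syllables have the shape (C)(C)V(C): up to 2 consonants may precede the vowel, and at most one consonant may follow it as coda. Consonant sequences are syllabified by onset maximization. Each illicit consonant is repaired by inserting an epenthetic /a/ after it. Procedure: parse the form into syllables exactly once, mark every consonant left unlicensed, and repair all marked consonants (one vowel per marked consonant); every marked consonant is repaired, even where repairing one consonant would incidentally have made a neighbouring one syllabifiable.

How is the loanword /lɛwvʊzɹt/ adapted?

lɛwvʊzɹata

Syllabifying with onset maximization leaves /ɹ/, /t/ stranded (at most one coda consonant is licensed; onsets may contain at most 2 consonants).
Inserting the epenthetic vowel yields /ɹ/ → /ɹa/, /t/ → /ta/.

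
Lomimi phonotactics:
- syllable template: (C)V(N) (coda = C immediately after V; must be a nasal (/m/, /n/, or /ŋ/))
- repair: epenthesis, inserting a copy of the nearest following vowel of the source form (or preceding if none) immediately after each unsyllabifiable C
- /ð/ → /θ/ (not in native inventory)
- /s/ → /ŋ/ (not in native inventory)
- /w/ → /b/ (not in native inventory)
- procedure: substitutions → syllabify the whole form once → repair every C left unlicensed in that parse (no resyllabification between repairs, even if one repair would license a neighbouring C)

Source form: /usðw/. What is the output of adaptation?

Substitution: /s/ → /ŋ/, /ð/ → /θ/, /w/ → /b/, giving /uŋθb/.
Under (C)V(N), the unsyllabifiable consonants are /θ/, /b/ (only a nasal (/m/, /n/, or /ŋ/) is licensed in coda position; onsets are limited to one consonant).
Inserting the epenthetic vowel yields /θ/ → /θu/, /b/ → /bu/.

uŋθubu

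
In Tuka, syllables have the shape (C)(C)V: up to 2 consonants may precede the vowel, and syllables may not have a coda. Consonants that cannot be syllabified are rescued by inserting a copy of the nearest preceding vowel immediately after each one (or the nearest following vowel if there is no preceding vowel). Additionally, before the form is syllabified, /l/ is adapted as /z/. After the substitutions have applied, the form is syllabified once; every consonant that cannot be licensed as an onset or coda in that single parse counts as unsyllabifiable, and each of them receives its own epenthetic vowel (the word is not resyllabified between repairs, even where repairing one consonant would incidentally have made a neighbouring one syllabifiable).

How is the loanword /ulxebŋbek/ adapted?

uzxebeŋbeke

Substitution: /l/ → /z/, giving /uzxebŋbek/.
Under (C)(C)V, the unsyllabifiable consonants are /b/, /k/ (no codas are permitted; onsets may contain at most 2 consonants).
Epenthesis after each stranded consonant: /b/ → /be/, /k/ → /ke/.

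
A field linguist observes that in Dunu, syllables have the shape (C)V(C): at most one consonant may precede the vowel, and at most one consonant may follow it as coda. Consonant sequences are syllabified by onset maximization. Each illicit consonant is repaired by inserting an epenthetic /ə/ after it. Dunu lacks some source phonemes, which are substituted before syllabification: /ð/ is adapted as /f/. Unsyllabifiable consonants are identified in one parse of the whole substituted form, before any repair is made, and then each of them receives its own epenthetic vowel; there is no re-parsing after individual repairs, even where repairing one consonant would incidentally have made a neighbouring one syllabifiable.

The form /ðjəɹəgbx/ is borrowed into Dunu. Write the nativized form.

Substitution: /ð/ → /f/, giving /fjəɹəgbx/.
Syllabifying with onset maximization leaves /f/, /b/, /x/ stranded (at most one coda consonant is licensed; onsets are limited to one consonant).
Each unlicensed consonant becomes the onset of a new syllable: /f/ → /fə/, /b/ → /bə/, /x/ → /xə/.

fəjəɹəgbəxə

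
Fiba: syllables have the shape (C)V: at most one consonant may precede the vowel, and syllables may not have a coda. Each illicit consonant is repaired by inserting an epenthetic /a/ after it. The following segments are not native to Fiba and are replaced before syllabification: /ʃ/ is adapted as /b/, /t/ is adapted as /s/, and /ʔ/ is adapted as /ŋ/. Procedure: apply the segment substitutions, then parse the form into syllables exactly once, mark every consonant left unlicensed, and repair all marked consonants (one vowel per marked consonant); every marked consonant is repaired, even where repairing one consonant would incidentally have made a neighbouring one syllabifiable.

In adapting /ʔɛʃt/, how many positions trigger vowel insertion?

After substitution the input is /ŋɛbs/.
The unsyllabifiable consonants are /b/, /s/; each receives one epenthetic vowel.

2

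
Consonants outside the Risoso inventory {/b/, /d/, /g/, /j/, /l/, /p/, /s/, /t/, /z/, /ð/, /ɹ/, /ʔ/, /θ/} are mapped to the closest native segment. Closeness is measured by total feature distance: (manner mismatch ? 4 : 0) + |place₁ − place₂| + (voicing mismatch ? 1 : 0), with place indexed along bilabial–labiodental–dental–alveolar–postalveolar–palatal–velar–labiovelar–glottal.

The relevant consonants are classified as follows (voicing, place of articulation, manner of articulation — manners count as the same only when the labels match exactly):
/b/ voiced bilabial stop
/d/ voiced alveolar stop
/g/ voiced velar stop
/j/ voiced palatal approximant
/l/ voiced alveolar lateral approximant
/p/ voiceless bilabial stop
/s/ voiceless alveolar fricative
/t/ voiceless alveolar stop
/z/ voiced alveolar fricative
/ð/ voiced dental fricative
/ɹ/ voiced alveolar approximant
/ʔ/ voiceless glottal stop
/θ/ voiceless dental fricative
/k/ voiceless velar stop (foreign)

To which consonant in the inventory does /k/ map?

g

/g/ is closest: same manner (stop), place distance 0 (velar→velar), voicing differs (+1); total 1. Next closest is /ʔ/ at distance 2.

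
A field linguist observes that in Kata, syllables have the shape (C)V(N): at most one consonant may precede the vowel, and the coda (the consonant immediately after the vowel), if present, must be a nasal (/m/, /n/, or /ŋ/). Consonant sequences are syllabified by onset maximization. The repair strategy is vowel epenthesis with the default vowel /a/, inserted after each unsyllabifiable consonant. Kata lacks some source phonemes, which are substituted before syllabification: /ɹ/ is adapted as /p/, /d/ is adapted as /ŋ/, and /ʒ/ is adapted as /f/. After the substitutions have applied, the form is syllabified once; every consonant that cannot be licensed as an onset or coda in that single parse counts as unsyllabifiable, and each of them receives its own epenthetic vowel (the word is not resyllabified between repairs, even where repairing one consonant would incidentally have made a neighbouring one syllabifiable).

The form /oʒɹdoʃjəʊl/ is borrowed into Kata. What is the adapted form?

ofapaŋoʃajəʊla

Substitution: /ʒ/ → /f/, /ɹ/ → /p/, /d/ → /ŋ/, giving /ofpŋoʃjəʊl/.
Syllabifying with onset maximization leaves /f/, /p/, /ʃ/, /l/ stranded (only a nasal (/m/, /n/, or /ŋ/) is licensed in coda position; onsets are limited to one consonant).
Epenthesis after each stranded consonant: /f/ → /fa/, /p/ → /pa/, /ʃ/ → /ʃa/, /l/ → /la/.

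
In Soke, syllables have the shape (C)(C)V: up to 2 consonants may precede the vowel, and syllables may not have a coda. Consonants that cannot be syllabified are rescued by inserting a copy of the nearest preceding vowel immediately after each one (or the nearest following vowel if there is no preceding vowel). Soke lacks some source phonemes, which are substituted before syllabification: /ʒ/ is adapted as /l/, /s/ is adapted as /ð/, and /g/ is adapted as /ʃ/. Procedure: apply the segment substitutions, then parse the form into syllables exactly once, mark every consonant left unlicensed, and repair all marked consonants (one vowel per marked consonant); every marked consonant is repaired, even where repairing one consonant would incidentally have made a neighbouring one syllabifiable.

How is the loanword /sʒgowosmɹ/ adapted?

ðolʃowoðomoɹo

Substitution: /s/ → /ð/, /ʒ/ → /l/, /g/ → /ʃ/, giving /ðlʃowoðmɹ/.
Under (C)(C)V, the unsyllabifiable consonants are /ð/, /ð/, /m/, /ɹ/ (no codas are permitted; onsets may contain at most 2 consonants).
Epenthesis after each stranded consonant: /ð/ → /ðo/, /ð/ → /ðo/, /m/ → /mo/, /ɹ/ → /ɹo/.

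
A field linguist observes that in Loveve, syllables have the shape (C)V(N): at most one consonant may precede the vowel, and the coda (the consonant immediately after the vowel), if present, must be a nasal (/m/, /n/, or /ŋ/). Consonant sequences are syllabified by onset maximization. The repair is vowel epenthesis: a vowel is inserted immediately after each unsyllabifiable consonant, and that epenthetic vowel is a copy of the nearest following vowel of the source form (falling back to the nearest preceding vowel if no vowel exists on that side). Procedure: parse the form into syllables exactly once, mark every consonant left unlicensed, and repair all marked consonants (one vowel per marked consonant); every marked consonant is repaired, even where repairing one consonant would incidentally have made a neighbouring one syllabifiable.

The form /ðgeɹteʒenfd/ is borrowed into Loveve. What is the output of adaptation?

Syllabifying with onset maximization leaves /ð/, /ɹ/, /f/, /d/ stranded (only a nasal (/m/, /n/, or /ŋ/) is licensed in coda position; onsets are limited to one consonant).
Inserting the epenthetic vowel yields /ð/ → /ðe/, /ɹ/ → /ɹe/, /f/ → /fe/, /d/ → /de/.

ðegeɹeteʒenfede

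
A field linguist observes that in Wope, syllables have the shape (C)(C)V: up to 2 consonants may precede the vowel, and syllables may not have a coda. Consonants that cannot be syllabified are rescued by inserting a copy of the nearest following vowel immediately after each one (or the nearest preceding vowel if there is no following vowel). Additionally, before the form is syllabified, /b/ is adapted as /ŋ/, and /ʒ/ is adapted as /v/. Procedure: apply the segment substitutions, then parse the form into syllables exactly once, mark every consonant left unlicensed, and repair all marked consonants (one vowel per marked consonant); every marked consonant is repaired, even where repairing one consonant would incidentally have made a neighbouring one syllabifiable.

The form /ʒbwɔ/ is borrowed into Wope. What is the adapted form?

Substitution: /ʒ/ → /v/, /b/ → /ŋ/, giving /vŋwɔ/.
Under (C)(C)V, the unsyllabifiable consonants are /v/ (no codas are permitted; onsets may contain at most 2 consonants).
Each unlicensed consonant becomes the onset of a new syllable: /v/ → /vɔ/.

vɔŋwɔ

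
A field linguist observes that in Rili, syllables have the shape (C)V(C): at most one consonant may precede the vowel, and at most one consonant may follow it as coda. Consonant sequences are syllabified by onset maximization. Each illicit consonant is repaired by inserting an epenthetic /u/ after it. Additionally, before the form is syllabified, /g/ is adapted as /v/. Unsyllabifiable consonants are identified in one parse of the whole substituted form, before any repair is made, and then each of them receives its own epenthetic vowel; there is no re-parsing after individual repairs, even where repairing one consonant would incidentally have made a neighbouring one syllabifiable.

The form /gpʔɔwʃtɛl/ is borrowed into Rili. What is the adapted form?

Substitution: /g/ → /v/, giving /vpʔɔwʃtɛl/.
Syllabifying with onset maximization leaves /v/, /p/, /ʃ/ stranded (at most one coda consonant is licensed; onsets are limited to one consonant).
Each unlicensed consonant becomes the onset of a new syllable: /v/ → /vu/, /p/ → /pu/, /ʃ/ → /ʃu/.

vupuʔɔwʃutɛl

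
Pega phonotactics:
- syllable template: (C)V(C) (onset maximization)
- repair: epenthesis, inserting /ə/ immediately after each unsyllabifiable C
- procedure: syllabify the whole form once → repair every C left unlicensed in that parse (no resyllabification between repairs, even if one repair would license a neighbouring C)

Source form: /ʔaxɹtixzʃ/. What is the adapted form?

The consonants /ɹ/, /z/, /ʃ/ cannot be parsed into a legal (C)V(C) syllable (at most one coda consonant is licensed; onsets are limited to one consonant).
Inserting the epenthetic vowel yields /ɹ/ → /ɹə/, /z/ → /zə/, /ʃ/ → /ʃə/.

ʔaxɹətixzəʃə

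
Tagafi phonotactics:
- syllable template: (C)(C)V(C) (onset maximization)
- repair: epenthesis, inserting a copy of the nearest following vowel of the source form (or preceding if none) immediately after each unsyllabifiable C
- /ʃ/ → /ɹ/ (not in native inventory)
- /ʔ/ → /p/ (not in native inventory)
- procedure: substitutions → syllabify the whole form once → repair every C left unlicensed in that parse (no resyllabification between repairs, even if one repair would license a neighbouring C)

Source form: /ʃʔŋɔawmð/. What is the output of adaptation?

ɹɔpŋɔawmaða

Substitution: /ʃ/ → /ɹ/, /ʔ/ → /p/, giving /ɹpŋɔawmð/.
The consonants /ɹ/, /m/, /ð/ cannot be parsed into a legal (C)(C)V(C) syllable (at most one coda consonant is licensed; onsets may contain at most 2 consonants).
Epenthesis after each stranded consonant: /ɹ/ → /ɹɔ/, /m/ → /ma/, /ð/ → /ða/.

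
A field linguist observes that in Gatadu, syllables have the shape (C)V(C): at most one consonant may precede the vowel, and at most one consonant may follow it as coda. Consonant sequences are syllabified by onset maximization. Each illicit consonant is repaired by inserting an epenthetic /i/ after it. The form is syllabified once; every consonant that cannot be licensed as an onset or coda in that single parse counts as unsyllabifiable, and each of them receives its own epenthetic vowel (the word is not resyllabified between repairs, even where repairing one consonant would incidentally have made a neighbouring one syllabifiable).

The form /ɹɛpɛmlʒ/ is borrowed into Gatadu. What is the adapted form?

The consonants /l/, /ʒ/ cannot be parsed into a legal (C)V(C) syllable (at most one coda consonant is licensed; onsets are limited to one consonant).
Epenthesis after each stranded consonant: /l/ → /li/, /ʒ/ → /ʒi/.

ɹɛpɛmliʒi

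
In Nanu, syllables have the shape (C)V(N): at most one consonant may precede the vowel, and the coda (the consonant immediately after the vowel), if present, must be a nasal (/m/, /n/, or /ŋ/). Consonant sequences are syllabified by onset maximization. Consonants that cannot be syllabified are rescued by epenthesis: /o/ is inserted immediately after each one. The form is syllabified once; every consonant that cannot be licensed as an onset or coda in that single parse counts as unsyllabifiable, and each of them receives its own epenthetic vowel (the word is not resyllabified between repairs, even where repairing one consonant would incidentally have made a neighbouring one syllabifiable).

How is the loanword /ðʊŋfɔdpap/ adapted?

ðʊŋfɔdopapo

The consonants /d/, /p/ cannot be parsed into a legal (C)V(N) syllable (only a nasal (/m/, /n/, or /ŋ/) is licensed in coda position; onsets are limited to one consonant).
Inserting the epenthetic vowel yields /d/ → /do/, /p/ → /po/.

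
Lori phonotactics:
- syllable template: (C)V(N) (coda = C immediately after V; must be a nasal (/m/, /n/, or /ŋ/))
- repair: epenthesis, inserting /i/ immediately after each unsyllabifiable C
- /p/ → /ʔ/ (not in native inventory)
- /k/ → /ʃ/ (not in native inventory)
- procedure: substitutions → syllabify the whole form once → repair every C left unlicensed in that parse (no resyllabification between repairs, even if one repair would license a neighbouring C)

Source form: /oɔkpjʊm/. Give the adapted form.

Substitution: /k/ → /ʃ/, /p/ → /ʔ/, giving /oɔʃʔjʊm/.
Syllabifying with onset maximization leaves /ʃ/, /ʔ/ stranded (only a nasal (/m/, /n/, or /ŋ/) is licensed in coda position; onsets are limited to one consonant).
Epenthesis after each stranded consonant: /ʃ/ → /ʃi/, /ʔ/ → /ʔi/.

oɔʃiʔijʊm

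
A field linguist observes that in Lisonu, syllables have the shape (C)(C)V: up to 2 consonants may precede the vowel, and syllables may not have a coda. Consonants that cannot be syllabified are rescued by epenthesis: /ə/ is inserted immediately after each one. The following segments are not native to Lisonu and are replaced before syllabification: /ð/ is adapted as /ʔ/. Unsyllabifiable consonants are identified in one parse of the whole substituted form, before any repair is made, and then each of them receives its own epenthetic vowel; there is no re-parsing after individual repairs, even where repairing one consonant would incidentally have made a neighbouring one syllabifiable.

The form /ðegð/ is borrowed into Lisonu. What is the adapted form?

ʔegəʔə

Substitution: /ð/ → /ʔ/, giving /ʔegʔ/.
The consonants /g/, /ʔ/ cannot be parsed into a legal (C)(C)V syllable (no codas are permitted; onsets may contain at most 2 consonants).
Inserting the epenthetic vowel yields /g/ → /gə/, /ʔ/ → /ʔə/.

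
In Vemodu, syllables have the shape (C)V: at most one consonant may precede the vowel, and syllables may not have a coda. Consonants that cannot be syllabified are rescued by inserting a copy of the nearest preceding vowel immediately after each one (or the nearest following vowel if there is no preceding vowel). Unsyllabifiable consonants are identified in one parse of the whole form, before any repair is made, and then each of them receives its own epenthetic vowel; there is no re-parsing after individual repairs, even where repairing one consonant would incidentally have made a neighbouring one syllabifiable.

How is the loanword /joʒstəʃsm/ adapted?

The consonants /ʒ/, /s/, /ʃ/, /s/, /m/ cannot be parsed into a legal (C)V syllable (no codas are permitted; onsets are limited to one consonant).
Epenthesis after each stranded consonant: /ʒ/ → /ʒo/, /s/ → /so/, /ʃ/ → /ʃə/, /s/ → /sə/, /m/ → /mə/.

joʒosotəʃəsəmə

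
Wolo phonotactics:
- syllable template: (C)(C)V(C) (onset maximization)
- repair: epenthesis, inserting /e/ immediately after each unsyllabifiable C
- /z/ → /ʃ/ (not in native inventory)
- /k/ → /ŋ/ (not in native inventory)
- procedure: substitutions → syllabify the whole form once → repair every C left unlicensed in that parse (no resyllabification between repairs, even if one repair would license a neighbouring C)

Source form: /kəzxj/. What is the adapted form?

ŋəʃxeje

Substitution: /k/ → /ŋ/, /z/ → /ʃ/, giving /ŋəʃxj/.
Syllabifying with onset maximization leaves /x/, /j/ stranded (at most one coda consonant is licensed; onsets may contain at most 2 consonants).
Each unlicensed consonant becomes the onset of a new syllable: /x/ → /xe/, /j/ → /je/.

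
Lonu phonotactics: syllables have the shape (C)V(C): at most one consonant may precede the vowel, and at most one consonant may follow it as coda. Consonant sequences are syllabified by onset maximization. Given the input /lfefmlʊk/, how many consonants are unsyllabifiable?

2

The consonants /l/, /m/ cannot be parsed into a legal (C)V(C) syllable (at most one coda consonant is licensed; onsets are limited to one consonant).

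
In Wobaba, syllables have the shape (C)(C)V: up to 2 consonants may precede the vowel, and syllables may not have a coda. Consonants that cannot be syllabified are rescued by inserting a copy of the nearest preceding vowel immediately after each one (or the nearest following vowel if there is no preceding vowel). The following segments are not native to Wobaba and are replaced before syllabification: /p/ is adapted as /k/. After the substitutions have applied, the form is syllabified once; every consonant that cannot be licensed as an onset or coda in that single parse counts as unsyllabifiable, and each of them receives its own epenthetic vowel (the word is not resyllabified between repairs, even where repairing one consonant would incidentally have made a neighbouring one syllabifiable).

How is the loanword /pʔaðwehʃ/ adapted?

Substitution: /p/ → /k/, giving /kʔaðwehʃ/.
Syllabifying with onset maximization leaves /h/, /ʃ/ stranded (no codas are permitted; onsets may contain at most 2 consonants).
Each unlicensed consonant becomes the onset of a new syllable: /h/ → /he/, /ʃ/ → /ʃe/.

kʔaðweheʃe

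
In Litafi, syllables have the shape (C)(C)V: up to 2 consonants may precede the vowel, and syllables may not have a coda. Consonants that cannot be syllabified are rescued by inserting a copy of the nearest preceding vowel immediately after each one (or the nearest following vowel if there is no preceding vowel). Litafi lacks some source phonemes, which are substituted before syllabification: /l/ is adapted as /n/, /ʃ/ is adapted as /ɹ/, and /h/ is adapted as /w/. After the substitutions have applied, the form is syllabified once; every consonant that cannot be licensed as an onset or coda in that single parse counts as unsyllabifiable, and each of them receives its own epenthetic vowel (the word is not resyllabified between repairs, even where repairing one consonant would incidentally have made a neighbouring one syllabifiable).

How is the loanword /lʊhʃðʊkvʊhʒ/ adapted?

nʊwʊɹðʊkvʊwʊʒʊ

Substitution: /l/ → /n/, /h/ → /w/, /ʃ/ → /ɹ/, giving /nʊwɹðʊkvʊwʒ/.
The consonants /w/, /w/, /ʒ/ cannot be parsed into a legal (C)(C)V syllable (no codas are permitted; onsets may contain at most 2 consonants).
Inserting the epenthetic vowel yields /w/ → /wʊ/, /w/ → /wʊ/, /ʒ/ → /ʒʊ/.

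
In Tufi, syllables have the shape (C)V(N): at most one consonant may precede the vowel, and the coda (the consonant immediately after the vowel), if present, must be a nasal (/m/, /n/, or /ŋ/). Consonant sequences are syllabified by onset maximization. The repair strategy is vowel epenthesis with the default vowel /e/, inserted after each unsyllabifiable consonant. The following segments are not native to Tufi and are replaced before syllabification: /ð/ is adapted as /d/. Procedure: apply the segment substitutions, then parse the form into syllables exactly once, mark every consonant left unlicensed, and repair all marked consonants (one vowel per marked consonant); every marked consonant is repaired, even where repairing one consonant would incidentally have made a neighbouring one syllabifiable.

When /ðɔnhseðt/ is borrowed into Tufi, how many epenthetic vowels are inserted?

3

After substitution the input is /dɔnhsedt/.
The unsyllabifiable consonants are /h/, /d/, /t/; each receives one epenthetic vowel.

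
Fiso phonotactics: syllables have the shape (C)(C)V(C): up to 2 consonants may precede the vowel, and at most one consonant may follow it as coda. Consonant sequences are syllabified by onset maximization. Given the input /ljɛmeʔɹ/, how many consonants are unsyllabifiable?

1

The consonants /ɹ/ cannot be parsed into a legal (C)(C)V(C) syllable (at most one coda consonant is licensed; onsets may contain at most 2 consonants).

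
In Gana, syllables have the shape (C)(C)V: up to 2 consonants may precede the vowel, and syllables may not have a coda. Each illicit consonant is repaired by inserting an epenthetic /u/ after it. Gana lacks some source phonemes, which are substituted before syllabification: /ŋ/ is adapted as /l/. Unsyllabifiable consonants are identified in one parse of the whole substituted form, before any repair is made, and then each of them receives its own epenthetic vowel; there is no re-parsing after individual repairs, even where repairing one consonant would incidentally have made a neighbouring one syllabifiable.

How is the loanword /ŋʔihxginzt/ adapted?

Substitution: /ŋ/ → /l/, giving /lʔihxginzt/.
Under (C)(C)V, the unsyllabifiable consonants are /h/, /n/, /z/, /t/ (no codas are permitted; onsets may contain at most 2 consonants).
Each unlicensed consonant becomes the onset of a new syllable: /h/ → /hu/, /n/ → /nu/, /z/ → /zu/, /t/ → /tu/.

lʔihuxginuzutu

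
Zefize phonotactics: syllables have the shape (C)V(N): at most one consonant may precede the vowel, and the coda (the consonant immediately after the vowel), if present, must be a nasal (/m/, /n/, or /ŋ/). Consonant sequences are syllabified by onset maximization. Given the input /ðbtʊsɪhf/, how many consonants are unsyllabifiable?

4

The consonants /ð/, /b/, /h/, /f/ cannot be parsed into a legal (C)V(N) syllable (only a nasal (/m/, /n/, or /ŋ/) is licensed in coda position; onsets are limited to one consonant).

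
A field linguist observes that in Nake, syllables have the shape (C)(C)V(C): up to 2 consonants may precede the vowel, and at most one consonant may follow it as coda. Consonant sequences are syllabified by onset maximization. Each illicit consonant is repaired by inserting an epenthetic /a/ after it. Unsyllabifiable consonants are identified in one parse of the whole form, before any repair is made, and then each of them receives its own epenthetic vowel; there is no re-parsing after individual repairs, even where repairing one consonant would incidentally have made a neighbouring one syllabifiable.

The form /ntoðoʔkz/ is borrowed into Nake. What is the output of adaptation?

ntoðoʔkaza

Under (C)(C)V(C), the unsyllabifiable consonants are /k/, /z/ (at most one coda consonant is licensed; onsets may contain at most 2 consonants).
Epenthesis after each stranded consonant: /k/ → /ka/, /z/ → /za/.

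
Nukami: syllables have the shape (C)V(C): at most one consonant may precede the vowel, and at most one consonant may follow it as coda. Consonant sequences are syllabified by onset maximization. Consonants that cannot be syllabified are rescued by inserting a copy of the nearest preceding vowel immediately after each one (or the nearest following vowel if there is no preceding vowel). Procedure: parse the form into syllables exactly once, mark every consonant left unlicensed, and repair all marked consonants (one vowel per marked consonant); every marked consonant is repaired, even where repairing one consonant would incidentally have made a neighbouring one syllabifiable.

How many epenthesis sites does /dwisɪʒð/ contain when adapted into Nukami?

The unsyllabifiable consonants are /d/, /ð/; each receives one epenthetic vowel.

2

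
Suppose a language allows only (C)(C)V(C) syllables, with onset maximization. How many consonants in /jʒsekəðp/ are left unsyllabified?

2

Syllabifying with onset maximization leaves /j/, /p/ stranded (at most one coda consonant is licensed; onsets may contain at most 2 consonants).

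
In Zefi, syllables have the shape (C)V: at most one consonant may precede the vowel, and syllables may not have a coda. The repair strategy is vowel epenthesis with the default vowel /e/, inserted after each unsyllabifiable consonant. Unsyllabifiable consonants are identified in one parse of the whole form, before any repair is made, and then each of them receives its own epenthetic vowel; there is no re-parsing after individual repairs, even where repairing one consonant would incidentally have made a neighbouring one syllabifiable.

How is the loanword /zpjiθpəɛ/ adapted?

Syllabifying with onset maximization leaves /z/, /p/, /θ/ stranded (no codas are permitted; onsets are limited to one consonant).
Each unlicensed consonant becomes the onset of a new syllable: /z/ → /ze/, /p/ → /pe/, /θ/ → /θe/.

zepejiθepəɛ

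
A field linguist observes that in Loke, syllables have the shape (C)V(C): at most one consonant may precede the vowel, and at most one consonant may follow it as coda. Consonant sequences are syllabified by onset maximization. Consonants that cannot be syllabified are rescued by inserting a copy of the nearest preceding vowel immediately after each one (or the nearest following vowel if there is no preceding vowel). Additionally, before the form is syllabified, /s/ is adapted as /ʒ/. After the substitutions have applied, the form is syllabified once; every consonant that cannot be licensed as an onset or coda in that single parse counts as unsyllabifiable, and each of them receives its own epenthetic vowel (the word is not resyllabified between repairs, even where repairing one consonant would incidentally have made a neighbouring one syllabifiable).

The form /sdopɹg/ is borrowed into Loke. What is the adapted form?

Substitution: /s/ → /ʒ/, giving /ʒdopɹg/.
The consonants /ʒ/, /ɹ/, /g/ cannot be parsed into a legal (C)V(C) syllable (at most one coda consonant is licensed; onsets are limited to one consonant).
Epenthesis after each stranded consonant: /ʒ/ → /ʒo/, /ɹ/ → /ɹo/, /g/ → /go/.

ʒodopɹogo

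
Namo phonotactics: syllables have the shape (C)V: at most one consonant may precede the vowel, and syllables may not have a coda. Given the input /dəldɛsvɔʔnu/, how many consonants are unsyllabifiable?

3

The consonants /l/, /s/, /ʔ/ cannot be parsed into a legal (C)V syllable (no codas are permitted; onsets are limited to one consonant).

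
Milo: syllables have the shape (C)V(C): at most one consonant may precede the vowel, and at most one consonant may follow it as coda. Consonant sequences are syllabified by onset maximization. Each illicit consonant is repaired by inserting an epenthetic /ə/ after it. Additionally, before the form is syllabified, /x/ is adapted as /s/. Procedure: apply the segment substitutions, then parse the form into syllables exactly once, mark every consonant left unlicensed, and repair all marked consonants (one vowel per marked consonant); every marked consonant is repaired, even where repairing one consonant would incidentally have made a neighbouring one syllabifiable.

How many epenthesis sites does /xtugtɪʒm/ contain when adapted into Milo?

After substitution the input is /stugtɪʒm/.
The unsyllabifiable consonants are /s/, /m/; each receives one epenthetic vowel.

2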